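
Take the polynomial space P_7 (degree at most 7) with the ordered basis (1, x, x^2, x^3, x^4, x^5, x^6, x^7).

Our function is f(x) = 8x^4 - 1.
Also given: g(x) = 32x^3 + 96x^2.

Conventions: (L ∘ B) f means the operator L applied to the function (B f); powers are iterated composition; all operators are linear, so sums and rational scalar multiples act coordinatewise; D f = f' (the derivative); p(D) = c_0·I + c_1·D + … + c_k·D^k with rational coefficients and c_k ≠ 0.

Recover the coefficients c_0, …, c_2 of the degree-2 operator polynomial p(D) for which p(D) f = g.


D^0 f = 8x^4 - 1
D^1 f = 32x^3
D^2 f = 96x^2
matching coefficients of g against c_0 f + c_1 Df + … from the top degree down determines the c_i
solution: c_0 = 0, c_1 = 1, c_2 = 1

c_0 = 0, c_1 = 1, c_2 = 1


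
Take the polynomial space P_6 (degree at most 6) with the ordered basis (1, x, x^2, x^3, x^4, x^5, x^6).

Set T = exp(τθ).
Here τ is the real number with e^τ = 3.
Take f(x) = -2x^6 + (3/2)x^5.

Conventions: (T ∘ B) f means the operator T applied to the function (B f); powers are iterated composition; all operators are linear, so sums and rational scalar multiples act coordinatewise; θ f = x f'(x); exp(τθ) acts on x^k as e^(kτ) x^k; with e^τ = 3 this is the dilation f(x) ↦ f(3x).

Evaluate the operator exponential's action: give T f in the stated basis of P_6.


the image equals g(x) = -1458x^6 + (729/2)x^5

exp(τθ) x^k = e^(kτ) x^k; with e^τ = 3 this sends x^k to 3^k x^k
x^5 ↦ 243 x^5
x^6 ↦ 729 x^6
applying this coordinatewise to f: exp(τθ) f = -1458x^6 + (729/2)x^5


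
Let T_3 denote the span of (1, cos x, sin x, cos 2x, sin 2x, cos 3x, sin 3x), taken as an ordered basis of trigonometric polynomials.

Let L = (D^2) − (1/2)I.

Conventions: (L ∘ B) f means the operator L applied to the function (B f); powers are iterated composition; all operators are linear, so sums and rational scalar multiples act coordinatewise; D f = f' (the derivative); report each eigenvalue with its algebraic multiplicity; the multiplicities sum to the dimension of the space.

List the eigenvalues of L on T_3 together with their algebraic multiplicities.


λ = -19/2 (multiplicity 2), λ = -9/2 (multiplicity 2), λ = -3/2 (multiplicity 2), λ = -1/2 (multiplicity 1)

image of 1: -1/2
image of cos x: -(3/2)cos x
image of sin x: -(3/2)sin x
image of cos 2x: -(9/2)cos 2x
image of sin 2x: -(9/2)sin 2x
image of cos 3x: -(19/2)cos 3x
image of sin 3x: -(19/2)sin 3x
the matrix is diagonal; its diagonal is (-1/2, -3/2, -3/2, -9/2, -9/2, -19/2, -19/2)
for a triangular matrix the eigenvalues are the diagonal entries, with algebraic multiplicity their repetition count


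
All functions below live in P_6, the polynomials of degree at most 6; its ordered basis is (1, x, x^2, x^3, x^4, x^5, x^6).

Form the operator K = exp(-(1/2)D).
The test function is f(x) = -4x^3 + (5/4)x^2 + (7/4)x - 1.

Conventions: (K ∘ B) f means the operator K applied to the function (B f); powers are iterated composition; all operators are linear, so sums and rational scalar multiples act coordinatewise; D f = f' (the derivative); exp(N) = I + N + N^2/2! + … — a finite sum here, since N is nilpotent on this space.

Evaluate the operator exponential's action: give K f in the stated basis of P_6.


the image equals g(x) = -4x^3 + (29/4)x^2 - (5/2)x - 17/16

order-1 term: 6x^2 - (5/4)x - 7/8
order-2 term: -3x + 5/16
order-3 term: 1/2
the series for exp(-(1/2)D) f terminates at order 3
exp(-(1/2)D) f = -4x^3 + (29/4)x^2 - (5/2)x - 17/16


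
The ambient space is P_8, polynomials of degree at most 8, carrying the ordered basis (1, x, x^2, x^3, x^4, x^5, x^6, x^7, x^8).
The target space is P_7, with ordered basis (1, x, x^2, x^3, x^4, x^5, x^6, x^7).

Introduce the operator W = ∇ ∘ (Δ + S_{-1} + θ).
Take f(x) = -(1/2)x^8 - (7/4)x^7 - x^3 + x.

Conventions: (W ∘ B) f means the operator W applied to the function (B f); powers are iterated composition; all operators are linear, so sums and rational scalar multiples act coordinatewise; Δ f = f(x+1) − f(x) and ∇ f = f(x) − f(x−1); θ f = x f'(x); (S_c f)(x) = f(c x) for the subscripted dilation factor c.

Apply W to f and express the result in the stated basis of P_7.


the result is g(x) = -36x^7 + (49/2)x^6 - 105x^5 - (245/2)x^4 - 7x^3 - (257/2)x^2 + 13x - 9

Δ f = -4x^7 - (105/4)x^6 - (259/4)x^5 - (385/4)x^4 - (357/4)x^3 - (215/4)x^2 - (77/4)x - 9/4
S_{-1} f = -(1/2)x^8 + (7/4)x^7 + x^3 - x
θ f = -4x^8 - (49/4)x^7 - 3x^3 + x
(Δ + S_{-1} + θ) f = -(9/2)x^8 - (29/2)x^7 - (105/4)x^6 - (259/4)x^5 - (385/4)x^4 - (365/4)x^3 - (215/4)x^2 - (77/4)x - 9/4
∇ (Δ + S_{-1} + θ) f = -36x^7 + (49/2)x^6 - 105x^5 - (245/2)x^4 - 7x^3 - (257/2)x^2 + 13x - 9


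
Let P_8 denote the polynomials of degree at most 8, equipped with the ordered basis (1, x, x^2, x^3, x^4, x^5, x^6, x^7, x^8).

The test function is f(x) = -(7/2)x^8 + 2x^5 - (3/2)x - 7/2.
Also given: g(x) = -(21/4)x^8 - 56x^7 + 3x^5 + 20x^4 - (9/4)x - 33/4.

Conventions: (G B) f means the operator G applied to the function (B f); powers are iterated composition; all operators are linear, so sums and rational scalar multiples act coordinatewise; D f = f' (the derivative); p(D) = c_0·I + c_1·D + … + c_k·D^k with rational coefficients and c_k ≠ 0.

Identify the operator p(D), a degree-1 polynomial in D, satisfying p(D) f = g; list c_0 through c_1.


D^0 f = -(7/2)x^8 + 2x^5 - (3/2)x - 7/2
D^1 f = -28x^7 + 10x^4 - 3/2
matching coefficients of g against c_0 f + c_1 Df + … from the top degree down determines the c_i
solution: c_0 = 3/2, c_1 = 2

p(D) = (3/2)·I + 2·D, i.e. c_0 = 3/2, c_1 = 2


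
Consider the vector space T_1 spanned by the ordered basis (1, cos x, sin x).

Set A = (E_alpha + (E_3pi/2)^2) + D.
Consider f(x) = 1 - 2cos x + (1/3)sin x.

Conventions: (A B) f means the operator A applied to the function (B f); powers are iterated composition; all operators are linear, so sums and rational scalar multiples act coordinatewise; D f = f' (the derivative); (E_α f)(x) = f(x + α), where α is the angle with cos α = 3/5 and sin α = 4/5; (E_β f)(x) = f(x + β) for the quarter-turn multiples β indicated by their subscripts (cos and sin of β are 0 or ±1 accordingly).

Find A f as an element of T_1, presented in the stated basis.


g(x) = 2 + (7/5)cos x + (52/15)sin x

E_alpha f = 1 - (14/15)cos x + (9/5)sin x
E_3pi/2 f = 1 - (1/3)cos x - 2sin x
E_3pi/2 E_3pi/2 f = 1 + 2cos x - (1/3)sin x
(E_alpha + (E_3pi/2)^2) f = 2 + (16/15)cos x + (22/15)sin x
D f = (1/3)cos x + 2sin x
((E_alpha + (E_3pi/2)^2) + D) f = 2 + (7/5)cos x + (52/15)sin x


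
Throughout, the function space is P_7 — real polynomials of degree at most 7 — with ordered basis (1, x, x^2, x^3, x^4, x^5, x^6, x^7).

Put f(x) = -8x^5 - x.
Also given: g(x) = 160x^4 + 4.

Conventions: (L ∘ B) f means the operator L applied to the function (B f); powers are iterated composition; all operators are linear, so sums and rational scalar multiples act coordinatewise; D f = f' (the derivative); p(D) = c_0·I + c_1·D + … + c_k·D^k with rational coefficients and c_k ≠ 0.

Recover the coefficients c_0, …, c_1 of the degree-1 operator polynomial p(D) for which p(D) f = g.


D^0 f = -8x^5 - x
D^1 f = -40x^4 - 1
matching coefficients of g against c_0 f + c_1 Df + … from the top degree down determines the c_i
solution: c_0 = 0, c_1 = -4

p(D) = -4·D, i.e. c_0 = 0, c_1 = -4


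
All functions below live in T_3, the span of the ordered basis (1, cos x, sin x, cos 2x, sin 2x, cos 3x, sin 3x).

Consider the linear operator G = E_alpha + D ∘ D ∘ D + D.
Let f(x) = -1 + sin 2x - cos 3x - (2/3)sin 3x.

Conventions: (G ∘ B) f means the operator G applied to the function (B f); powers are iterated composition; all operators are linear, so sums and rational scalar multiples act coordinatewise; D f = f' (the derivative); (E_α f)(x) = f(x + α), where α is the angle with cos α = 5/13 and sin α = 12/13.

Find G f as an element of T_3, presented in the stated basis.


the result is g(x) = -1 - (894/169)cos 2x - (119/169)sin 2x + (2903/169)cos 3x - (12046/507)sin 3x

E_alpha f = -1 + (120/169)cos 2x - (119/169)sin 2x + (199/169)cos 3x + (122/507)sin 3x
D f = 2cos 2x - 2cos 3x + 3sin 3x
D D f = -4sin 2x + 9cos 3x + 6sin 3x
D D D f = -8cos 2x + 18cos 3x - 27sin 3x
D f = 2cos 2x - 2cos 3x + 3sin 3x
(E_alpha + D ∘ D ∘ D + D) f = -1 - (894/169)cos 2x - (119/169)sin 2x + (2903/169)cos 3x - (12046/507)sin 3x


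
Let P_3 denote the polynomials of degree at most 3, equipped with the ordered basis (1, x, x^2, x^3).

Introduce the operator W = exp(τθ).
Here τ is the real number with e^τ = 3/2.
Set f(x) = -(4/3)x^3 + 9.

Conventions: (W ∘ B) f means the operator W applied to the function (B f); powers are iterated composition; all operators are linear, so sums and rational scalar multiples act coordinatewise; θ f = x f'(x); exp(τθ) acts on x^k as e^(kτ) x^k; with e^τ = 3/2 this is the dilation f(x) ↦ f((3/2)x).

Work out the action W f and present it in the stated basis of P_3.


exp(τθ) x^k = e^(kτ) x^k; with e^τ = 3/2 this sends x^k to (3/2)^k x^k
x^3 ↦ 27/8 x^3
applying this coordinatewise to f: exp(τθ) f = -(9/2)x^3 + 9

g(x) = -(9/2)x^3 + 9


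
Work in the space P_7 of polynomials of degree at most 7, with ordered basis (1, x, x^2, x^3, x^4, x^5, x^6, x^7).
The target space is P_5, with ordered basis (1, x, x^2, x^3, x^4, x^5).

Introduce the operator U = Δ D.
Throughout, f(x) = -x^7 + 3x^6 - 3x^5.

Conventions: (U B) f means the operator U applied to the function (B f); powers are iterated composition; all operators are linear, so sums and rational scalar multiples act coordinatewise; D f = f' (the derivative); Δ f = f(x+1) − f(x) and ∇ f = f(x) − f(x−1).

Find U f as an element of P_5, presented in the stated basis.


D f = -7x^6 + 18x^5 - 15x^4
Δ D f = -42x^5 - 15x^4 - 20x^3 - 15x^2 - 12x - 4

g(x) = -42x^5 - 15x^4 - 20x^3 - 15x^2 - 12x - 4


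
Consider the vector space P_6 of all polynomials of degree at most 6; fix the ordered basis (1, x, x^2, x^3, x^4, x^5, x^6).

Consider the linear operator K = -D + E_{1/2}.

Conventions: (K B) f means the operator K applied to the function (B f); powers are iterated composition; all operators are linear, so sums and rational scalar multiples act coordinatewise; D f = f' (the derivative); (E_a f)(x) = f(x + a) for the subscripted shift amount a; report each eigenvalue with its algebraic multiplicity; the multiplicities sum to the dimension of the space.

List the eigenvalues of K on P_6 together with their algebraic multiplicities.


λ = 1 (multiplicity 7)

image of 1: 1
image of x: x - 1/2
image of x^2: x^2 - x + 1/4
image of x^3: x^3 - (3/2)x^2 + (3/4)x + 1/8
image of x^4: x^4 - 2x^3 + (3/2)x^2 + (1/2)x + 1/16
image of x^5: x^5 - (5/2)x^4 + (5/2)x^3 + (5/4)x^2 + (5/16)x + 1/32
image of x^6: x^6 - 3x^5 + (15/4)x^4 + (5/2)x^3 + (15/16)x^2 + (3/16)x + 1/64
the matrix is upper triangular; its diagonal is (1, 1, 1, 1, 1, 1, 1)
for a triangular matrix the eigenvalues are the diagonal entries, with algebraic multiplicity their repetition count


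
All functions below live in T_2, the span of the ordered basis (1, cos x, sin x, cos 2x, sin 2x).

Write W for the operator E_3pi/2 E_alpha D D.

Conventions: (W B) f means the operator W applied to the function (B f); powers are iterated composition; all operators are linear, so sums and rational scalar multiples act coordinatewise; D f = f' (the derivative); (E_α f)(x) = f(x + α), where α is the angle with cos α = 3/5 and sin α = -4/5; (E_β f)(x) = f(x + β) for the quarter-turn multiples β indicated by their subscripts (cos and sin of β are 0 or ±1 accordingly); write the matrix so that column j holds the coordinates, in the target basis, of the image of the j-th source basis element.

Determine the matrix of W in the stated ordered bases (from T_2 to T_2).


image of 1: 0
image of cos x: (4/5)cos x - (3/5)sin x
image of sin x: (3/5)cos x + (4/5)sin x
image of cos 2x: -(28/25)cos 2x + (96/25)sin 2x
image of sin 2x: -(96/25)cos 2x - (28/25)sin 2x
each image's coordinates form column j of the matrix

the matrix is [[0, 0, 0, 0, 0]; [0, 4/5, 3/5, 0, 0]; [0, -3/5, 4/5, 0, 0]; [0, 0, 0, -28/25, -96/25]; [0, 0, 0, 96/25, -28/25]] (rows listed top to bottom)


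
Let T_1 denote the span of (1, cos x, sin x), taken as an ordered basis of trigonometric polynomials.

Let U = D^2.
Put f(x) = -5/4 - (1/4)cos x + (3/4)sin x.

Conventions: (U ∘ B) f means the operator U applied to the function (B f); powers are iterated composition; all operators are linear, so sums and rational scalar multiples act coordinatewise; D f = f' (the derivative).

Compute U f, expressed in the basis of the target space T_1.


the image equals g(x) = (1/4)cos x - (3/4)sin x

D f = (3/4)cos x + (1/4)sin x
D D f = (1/4)cos x - (3/4)sin x


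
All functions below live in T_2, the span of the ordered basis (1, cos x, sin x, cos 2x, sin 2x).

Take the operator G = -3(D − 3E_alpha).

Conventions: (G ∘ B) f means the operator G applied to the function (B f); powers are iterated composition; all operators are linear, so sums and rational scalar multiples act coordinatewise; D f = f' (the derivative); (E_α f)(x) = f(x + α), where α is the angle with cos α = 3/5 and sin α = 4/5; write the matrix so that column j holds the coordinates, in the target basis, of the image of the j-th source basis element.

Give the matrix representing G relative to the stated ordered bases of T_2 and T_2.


the matrix is [[9, 0, 0, 0, 0]; [0, 27/5, 21/5, 0, 0]; [0, -21/5, 27/5, 0, 0]; [0, 0, 0, -63/25, 66/25]; [0, 0, 0, -66/25, -63/25]] (rows listed top to bottom)

image of 1: 9
image of cos x: (27/5)cos x - (21/5)sin x
image of sin x: (21/5)cos x + (27/5)sin x
image of cos 2x: -(63/25)cos 2x - (66/25)sin 2x
image of sin 2x: (66/25)cos 2x - (63/25)sin 2x
each image's coordinates form column j of the matrix


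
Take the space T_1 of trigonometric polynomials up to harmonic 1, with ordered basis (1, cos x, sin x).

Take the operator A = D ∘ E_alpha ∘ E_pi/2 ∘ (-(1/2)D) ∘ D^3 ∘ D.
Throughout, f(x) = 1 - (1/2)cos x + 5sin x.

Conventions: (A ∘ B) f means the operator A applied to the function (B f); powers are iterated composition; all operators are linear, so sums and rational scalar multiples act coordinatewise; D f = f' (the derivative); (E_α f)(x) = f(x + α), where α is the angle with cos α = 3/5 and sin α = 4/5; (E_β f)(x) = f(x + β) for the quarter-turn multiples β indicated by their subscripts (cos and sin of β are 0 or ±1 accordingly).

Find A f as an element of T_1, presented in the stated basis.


D f = 5cos x + (1/2)sin x
D D f = (1/2)cos x - 5sin x
D D D f = -5cos x - (1/2)sin x
D D D D f = -(1/2)cos x + 5sin x
D D^3 D f = 5cos x + (1/2)sin x
(-(1/2)D) D^3 D f = -(5/2)cos x - (1/4)sin x
E_pi/2 ((-(1/2)D) ∘ D^3 ∘ D) f = -(1/4)cos x + (5/2)sin x
E_alpha E_pi/2 ((-(1/2)D) ∘ D^3 ∘ D) f = (37/20)cos x + (17/10)sin x
D E_alpha E_pi/2 ((-(1/2)D) ∘ D^3 ∘ D) f = (17/10)cos x - (37/20)sin x

the image equals g(x) = (17/10)cos x - (37/20)sin x


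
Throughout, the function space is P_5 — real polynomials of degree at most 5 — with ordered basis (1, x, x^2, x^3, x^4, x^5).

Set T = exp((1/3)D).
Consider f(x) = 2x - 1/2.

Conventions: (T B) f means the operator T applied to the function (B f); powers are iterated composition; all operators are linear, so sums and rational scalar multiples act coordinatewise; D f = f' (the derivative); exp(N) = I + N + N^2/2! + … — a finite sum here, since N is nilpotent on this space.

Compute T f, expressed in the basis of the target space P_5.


g(x) = 2x + 1/6

order-1 term: 2/3
the series for exp((1/3)D) f terminates at order 1
exp((1/3)D) f = 2x + 1/6


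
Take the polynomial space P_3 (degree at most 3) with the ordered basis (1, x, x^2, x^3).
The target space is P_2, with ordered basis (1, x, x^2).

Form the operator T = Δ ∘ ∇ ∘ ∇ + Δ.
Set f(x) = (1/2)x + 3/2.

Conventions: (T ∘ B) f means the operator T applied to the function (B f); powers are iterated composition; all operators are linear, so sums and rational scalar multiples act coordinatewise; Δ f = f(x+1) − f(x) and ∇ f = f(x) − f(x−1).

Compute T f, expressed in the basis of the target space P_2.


the result is g(x) = 1/2

∇ f = 1/2
∇ ∇ f = 0
Δ ∇ ∇ f = 0
Δ f = 1/2
(Δ ∘ ∇ ∘ ∇ + Δ) f = 1/2


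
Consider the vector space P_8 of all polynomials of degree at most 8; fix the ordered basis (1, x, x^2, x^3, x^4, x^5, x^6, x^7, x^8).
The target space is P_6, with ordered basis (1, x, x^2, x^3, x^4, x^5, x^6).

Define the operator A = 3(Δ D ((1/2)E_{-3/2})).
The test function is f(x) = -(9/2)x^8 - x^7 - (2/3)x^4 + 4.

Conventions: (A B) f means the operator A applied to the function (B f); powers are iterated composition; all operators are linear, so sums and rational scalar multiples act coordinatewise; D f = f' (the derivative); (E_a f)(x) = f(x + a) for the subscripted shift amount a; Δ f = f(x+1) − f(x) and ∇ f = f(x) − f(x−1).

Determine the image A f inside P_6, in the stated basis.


the image equals g(x) = -378x^6 + 2205x^5 - (11655/2)x^4 + (17535/2)x^3 - (62403/8)x^2 + (61557/16)x - 26105/32

E_{-3/2} f = -(9/2)x^8 + 53x^7 - 273x^6 + (3213/4)x^5 - (70907/48)x^4 + (27847/16)x^3 - (5139/4)x^2 + (34839/64)x - 49981/512
((1/2)E_{-3/2}) f = -(9/4)x^8 + (53/2)x^7 - (273/2)x^6 + (3213/8)x^5 - (70907/96)x^4 + (27847/32)x^3 - (5139/8)x^2 + (34839/128)x - 49981/1024
D ((1/2)E_{-3/2}) f = -18x^7 + (371/2)x^6 - 819x^5 + (16065/8)x^4 - (70907/24)x^3 + (83541/32)x^2 - (5139/4)x + 34839/128
Δ D ((1/2)E_{-3/2}) f = -126x^6 + 735x^5 - (3885/2)x^4 + (5845/2)x^3 - (20801/8)x^2 + (20519/16)x - 26105/96
(3(Δ D ((1/2)E_{-3/2}))) f = -378x^6 + 2205x^5 - (11655/2)x^4 + (17535/2)x^3 - (62403/8)x^2 + (61557/16)x - 26105/32


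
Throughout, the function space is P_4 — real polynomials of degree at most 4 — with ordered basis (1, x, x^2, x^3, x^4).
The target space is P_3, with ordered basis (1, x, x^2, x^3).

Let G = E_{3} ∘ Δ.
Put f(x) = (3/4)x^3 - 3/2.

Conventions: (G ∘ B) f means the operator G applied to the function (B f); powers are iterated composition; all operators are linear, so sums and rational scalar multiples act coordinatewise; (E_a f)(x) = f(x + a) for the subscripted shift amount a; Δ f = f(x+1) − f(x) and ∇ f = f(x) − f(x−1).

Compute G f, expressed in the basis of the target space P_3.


g(x) = (9/4)x^2 + (63/4)x + 111/4

Δ f = (9/4)x^2 + (9/4)x + 3/4
E_{3} Δ f = (9/4)x^2 + (63/4)x + 111/4


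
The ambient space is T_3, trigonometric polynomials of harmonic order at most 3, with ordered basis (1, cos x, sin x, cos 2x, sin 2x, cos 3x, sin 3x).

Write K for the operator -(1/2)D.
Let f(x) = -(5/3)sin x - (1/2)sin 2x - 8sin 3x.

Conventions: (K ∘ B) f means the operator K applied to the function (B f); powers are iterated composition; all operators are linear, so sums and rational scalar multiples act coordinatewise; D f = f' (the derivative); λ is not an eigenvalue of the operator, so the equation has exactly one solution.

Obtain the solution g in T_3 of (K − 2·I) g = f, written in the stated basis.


g(x) = -(10/51)cos x + (40/51)sin x - (1/10)cos 2x + (1/5)sin 2x - (48/25)cos 3x + (64/25)sin 3x

write g with unknown coordinates in the stated basis and equate coefficients in (K − 2·I) g = f
solving from the highest basis element down gives g = -(10/51)cos x + (40/51)sin x - (1/10)cos 2x + (1/5)sin 2x - (48/25)cos 3x + (64/25)sin 3x
check: K g = -(20/51)cos x - (5/51)sin x - (1/5)cos 2x - (1/10)sin 2x - (96/25)cos 3x - (72/25)sin 3x
so K g − 2·g = -(5/3)sin x - (1/2)sin 2x - 8sin 3x = f ✓


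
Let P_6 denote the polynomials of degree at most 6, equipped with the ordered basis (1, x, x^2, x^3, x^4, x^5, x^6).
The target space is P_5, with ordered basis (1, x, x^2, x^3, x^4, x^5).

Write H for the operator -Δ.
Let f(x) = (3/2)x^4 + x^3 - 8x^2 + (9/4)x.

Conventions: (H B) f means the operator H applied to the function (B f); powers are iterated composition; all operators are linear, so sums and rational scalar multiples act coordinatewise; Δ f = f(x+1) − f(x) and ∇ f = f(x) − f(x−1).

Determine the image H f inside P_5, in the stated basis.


Δ f = 6x^3 + 12x^2 - 7x - 13/4
(-Δ) f = -6x^3 - 12x^2 + 7x + 13/4

the result is g(x) = -6x^3 - 12x^2 + 7x + 13/4


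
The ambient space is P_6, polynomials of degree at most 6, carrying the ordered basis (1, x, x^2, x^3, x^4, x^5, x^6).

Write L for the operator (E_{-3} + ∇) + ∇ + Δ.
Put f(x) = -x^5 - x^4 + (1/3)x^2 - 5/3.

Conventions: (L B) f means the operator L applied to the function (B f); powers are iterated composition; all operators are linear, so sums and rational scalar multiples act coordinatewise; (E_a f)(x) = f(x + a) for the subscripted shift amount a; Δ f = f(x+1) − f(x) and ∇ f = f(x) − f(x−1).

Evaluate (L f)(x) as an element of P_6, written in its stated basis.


g(x) = -x^5 - x^4 - 80x^3 + (577/3)x^2 - 304x + 161

E_{-3} f = -x^5 + 14x^4 - 78x^3 + (649/3)x^2 - 299x + 490/3
∇ f = -5x^4 + 6x^3 - 4x^2 + (5/3)x - 1/3
(E_{-3} + ∇) f = -x^5 + 9x^4 - 72x^3 + (637/3)x^2 - (892/3)x + 163
∇ f = -5x^4 + 6x^3 - 4x^2 + (5/3)x - 1/3
Δ f = -5x^4 - 14x^3 - 16x^2 - (25/3)x - 5/3
((E_{-3} + ∇) + ∇ + Δ) f = -x^5 - x^4 - 80x^3 + (577/3)x^2 - 304x + 161


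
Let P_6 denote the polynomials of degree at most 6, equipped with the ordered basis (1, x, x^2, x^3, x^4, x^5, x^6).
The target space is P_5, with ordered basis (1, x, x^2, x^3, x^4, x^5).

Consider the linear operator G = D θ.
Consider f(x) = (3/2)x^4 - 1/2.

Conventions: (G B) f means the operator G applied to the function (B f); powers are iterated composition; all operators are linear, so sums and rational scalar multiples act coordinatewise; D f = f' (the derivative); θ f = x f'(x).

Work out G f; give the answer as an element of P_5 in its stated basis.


θ f = 6x^4
D θ f = 24x^3

the image equals g(x) = 24x^3


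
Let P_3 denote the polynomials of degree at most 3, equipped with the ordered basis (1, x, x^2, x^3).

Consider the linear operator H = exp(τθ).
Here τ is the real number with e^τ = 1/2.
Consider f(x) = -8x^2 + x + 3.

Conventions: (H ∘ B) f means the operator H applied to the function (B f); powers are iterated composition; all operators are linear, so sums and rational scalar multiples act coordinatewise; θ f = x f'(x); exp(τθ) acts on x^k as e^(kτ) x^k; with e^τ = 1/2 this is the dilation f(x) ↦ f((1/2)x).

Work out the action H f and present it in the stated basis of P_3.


the image equals g(x) = -2x^2 + (1/2)x + 3

exp(τθ) x^k = e^(kτ) x^k; with e^τ = 1/2 this sends x^k to (1/2)^k x^k
x ↦ 1/2 x
x^2 ↦ 1/4 x^2
applying this coordinatewise to f: exp(τθ) f = -2x^2 + (1/2)x + 3


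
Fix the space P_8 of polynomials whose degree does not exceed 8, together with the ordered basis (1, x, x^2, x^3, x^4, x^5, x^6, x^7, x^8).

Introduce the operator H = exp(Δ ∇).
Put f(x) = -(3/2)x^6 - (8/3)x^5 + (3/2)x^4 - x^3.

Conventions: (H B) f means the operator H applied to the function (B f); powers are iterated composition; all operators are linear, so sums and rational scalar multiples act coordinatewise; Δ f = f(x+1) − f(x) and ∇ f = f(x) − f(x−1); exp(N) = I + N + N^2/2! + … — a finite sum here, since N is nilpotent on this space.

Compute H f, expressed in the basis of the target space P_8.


the result is g(x) = -(3/2)x^6 - (8/3)x^5 - (87/2)x^4 - (163/3)x^3 - 297x^2 - (578/3)x - 252

order-1 term: -45x^4 - (160/3)x^3 - 27x^2 - (98/3)x
order-2 term: -270x^2 - 160x - 72
order-3 term: -180
the series for exp(Δ ∇) f terminates at order 3
exp(Δ ∇) f = -(3/2)x^6 - (8/3)x^5 - (87/2)x^4 - (163/3)x^3 - 297x^2 - (578/3)x - 252


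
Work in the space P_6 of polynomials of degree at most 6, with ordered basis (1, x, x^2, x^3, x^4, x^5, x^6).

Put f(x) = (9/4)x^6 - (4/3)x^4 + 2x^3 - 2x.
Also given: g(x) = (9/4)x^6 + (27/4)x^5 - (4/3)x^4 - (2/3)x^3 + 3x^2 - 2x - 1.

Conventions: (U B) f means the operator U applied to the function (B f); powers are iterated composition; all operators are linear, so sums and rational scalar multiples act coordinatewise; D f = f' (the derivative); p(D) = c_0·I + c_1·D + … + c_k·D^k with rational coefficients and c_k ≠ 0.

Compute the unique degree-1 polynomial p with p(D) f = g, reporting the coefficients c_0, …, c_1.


D^0 f = (9/4)x^6 - (4/3)x^4 + 2x^3 - 2x
D^1 f = (27/2)x^5 - (16/3)x^3 + 6x^2 - 2
matching coefficients of g against c_0 f + c_1 Df + … from the top degree down determines the c_i
solution: c_0 = 1, c_1 = 1/2

c_0 = 1, c_1 = 1/2


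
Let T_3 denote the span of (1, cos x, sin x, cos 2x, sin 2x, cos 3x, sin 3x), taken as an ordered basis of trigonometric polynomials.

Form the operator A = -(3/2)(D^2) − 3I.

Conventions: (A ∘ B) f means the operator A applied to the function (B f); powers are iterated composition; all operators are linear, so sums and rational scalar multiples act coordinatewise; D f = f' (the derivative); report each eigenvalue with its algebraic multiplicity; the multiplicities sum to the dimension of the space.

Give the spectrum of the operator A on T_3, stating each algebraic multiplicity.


λ = -3 (multiplicity 1), λ = -3/2 (multiplicity 2), λ = 3 (multiplicity 2), λ = 21/2 (multiplicity 2)

image of 1: -3
image of cos x: -(3/2)cos x
image of sin x: -(3/2)sin x
image of cos 2x: 3cos 2x
image of sin 2x: 3sin 2x
image of cos 3x: (21/2)cos 3x
image of sin 3x: (21/2)sin 3x
the matrix is diagonal; its diagonal is (-3, -3/2, -3/2, 3, 3, 21/2, 21/2)
for a triangular matrix the eigenvalues are the diagonal entries, with algebraic multiplicity their repetition count


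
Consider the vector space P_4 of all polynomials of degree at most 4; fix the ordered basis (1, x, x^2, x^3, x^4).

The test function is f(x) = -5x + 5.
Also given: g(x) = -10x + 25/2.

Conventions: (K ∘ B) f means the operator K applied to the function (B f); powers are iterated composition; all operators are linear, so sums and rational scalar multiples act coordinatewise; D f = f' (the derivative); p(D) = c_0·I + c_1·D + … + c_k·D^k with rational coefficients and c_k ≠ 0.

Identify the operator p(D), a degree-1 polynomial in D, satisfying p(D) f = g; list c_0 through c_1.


c_0 = 2, c_1 = -1/2

D^0 f = -5x + 5
D^1 f = -5
matching coefficients of g against c_0 f + c_1 Df + … from the top degree down determines the c_i
solution: c_0 = 2, c_1 = -1/2


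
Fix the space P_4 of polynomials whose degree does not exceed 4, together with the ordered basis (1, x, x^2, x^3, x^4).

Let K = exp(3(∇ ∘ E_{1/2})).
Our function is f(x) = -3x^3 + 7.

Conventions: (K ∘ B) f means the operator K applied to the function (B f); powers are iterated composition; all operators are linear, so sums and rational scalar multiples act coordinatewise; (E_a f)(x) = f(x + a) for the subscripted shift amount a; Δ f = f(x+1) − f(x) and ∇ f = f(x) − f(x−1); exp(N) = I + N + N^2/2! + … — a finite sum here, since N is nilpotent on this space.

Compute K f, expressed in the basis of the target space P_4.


g(x) = -3x^3 - 27x^2 - 81x - 305/4

order-1 term: -27x^2 - 9/4
order-2 term: -81x
order-3 term: -81
the series for exp(3(∇ ∘ E_{1/2})) f terminates at order 3
exp(3(∇ ∘ E_{1/2})) f = -3x^3 - 27x^2 - 81x - 305/4


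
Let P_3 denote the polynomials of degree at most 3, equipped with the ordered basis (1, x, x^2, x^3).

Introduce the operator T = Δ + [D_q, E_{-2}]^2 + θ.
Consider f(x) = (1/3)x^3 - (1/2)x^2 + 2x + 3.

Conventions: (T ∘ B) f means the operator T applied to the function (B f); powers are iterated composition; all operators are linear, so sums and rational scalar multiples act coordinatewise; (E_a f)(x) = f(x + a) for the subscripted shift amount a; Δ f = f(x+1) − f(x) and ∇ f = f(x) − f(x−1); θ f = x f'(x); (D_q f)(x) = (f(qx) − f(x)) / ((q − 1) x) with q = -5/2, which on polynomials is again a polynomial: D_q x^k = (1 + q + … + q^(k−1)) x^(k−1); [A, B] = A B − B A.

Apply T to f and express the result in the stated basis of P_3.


the image equals g(x) = x^3 + 2x + 11/6

Δ f = x^2 + 11/6
E_{-2} f = (1/3)x^3 - (5/2)x^2 + 8x - 17/3
D_q E_{-2} f = (19/12)x^2 + (15/4)x + 8
D_q f = (19/12)x^2 + (3/4)x + 2
E_{-2} D_q f = (19/12)x^2 - (67/12)x + 41/6
[D_q, E_{-2}] f = (28/3)x + 7/6
E_{-2} [D_q, E_{-2}] f = (28/3)x - 35/2
D_q E_{-2} [D_q, E_{-2}] f = 28/3
D_q [D_q, E_{-2}] f = 28/3
E_{-2} D_q [D_q, E_{-2}] f = 28/3
[D_q, E_{-2}] [D_q, E_{-2}] f = 0
θ f = x^3 - x^2 + 2x
(Δ + [D_q, E_{-2}]^2 + θ) f = x^3 + 2x + 11/6


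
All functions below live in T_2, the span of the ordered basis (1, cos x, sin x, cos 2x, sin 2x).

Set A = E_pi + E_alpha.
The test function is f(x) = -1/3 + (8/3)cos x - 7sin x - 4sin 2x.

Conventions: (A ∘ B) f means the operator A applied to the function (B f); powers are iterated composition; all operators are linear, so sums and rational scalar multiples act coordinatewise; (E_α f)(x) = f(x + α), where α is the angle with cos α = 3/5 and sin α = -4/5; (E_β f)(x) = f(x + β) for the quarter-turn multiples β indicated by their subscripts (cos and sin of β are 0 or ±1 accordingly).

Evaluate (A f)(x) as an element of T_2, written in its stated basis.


E_pi f = -1/3 - (8/3)cos x + 7sin x - 4sin 2x
E_alpha f = -1/3 + (36/5)cos x - (31/15)sin x + (96/25)cos 2x + (28/25)sin 2x
(E_pi + E_alpha) f = -2/3 + (68/15)cos x + (74/15)sin x + (96/25)cos 2x - (72/25)sin 2x

the image equals g(x) = -2/3 + (68/15)cos x + (74/15)sin x + (96/25)cos 2x - (72/25)sin 2x


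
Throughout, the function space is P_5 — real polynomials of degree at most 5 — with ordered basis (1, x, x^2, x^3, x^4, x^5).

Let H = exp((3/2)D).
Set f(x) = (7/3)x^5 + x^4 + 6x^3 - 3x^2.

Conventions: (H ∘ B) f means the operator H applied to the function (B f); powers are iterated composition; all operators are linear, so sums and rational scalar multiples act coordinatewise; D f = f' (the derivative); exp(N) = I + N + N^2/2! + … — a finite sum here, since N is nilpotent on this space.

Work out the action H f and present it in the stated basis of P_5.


order-1 term: (35/2)x^4 + 6x^3 + 27x^2 - 9x
order-2 term: (105/2)x^3 + (27/2)x^2 + (81/2)x - 27/4
order-3 term: (315/4)x^2 + (27/2)x + 81/4
order-4 term: (945/16)x + 81/16
order-5 term: 567/32
the series for exp((3/2)D) f terminates at order 5
exp((3/2)D) f = (7/3)x^5 + (37/2)x^4 + (129/2)x^3 + (465/4)x^2 + (1665/16)x + 1161/32

the image equals g(x) = (7/3)x^5 + (37/2)x^4 + (129/2)x^3 + (465/4)x^2 + (1665/16)x + 1161/32


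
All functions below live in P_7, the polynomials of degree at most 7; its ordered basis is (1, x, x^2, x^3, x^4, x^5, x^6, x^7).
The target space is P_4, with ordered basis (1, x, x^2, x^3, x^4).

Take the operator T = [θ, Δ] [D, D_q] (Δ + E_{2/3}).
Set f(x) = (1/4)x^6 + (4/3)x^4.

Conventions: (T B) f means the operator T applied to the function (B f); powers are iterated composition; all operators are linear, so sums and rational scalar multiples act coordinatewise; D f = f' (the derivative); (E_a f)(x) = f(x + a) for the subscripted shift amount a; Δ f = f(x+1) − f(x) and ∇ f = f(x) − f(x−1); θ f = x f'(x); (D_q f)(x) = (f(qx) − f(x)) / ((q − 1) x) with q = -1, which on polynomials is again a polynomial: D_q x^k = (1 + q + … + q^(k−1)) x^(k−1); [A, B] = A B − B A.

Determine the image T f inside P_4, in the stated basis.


Δ f = (3/2)x^5 + (15/4)x^4 + (31/3)x^3 + (47/4)x^2 + (41/6)x + 19/12
E_{2/3} f = (1/4)x^6 + x^5 + 3x^4 + (136/27)x^3 + (116/27)x^2 + (16/9)x + 208/729
(Δ + E_{2/3}) f = (1/4)x^6 + (5/2)x^5 + (27/4)x^4 + (415/27)x^3 + (1733/108)x^2 + (155/18)x + 5449/2916
D_q (Δ + E_{2/3}) f = (5/2)x^4 + (415/27)x^2 + 155/18
D D_q (Δ + E_{2/3}) f = 10x^3 + (830/27)x
D (Δ + E_{2/3}) f = (3/2)x^5 + (25/2)x^4 + 27x^3 + (415/9)x^2 + (1733/54)x + 155/18
D_q D (Δ + E_{2/3}) f = (3/2)x^4 + 27x^2 + 1733/54
[D, D_q] (Δ + E_{2/3}) f = -(3/2)x^4 + 10x^3 - 27x^2 + (830/27)x - 1733/54
Δ [D, D_q] (Δ + E_{2/3}) f = -6x^3 + 21x^2 - 30x + 661/54
θ Δ [D, D_q] (Δ + E_{2/3}) f = -18x^3 + 42x^2 - 30x
θ [D, D_q] (Δ + E_{2/3}) f = -6x^4 + 30x^3 - 54x^2 + (830/27)x
Δ θ [D, D_q] (Δ + E_{2/3}) f = -24x^3 + 54x^2 - 42x + 20/27
[θ, Δ] [D, D_q] (Δ + E_{2/3}) f = 6x^3 - 12x^2 + 12x - 20/27

g(x) = 6x^3 - 12x^2 + 12x - 20/27


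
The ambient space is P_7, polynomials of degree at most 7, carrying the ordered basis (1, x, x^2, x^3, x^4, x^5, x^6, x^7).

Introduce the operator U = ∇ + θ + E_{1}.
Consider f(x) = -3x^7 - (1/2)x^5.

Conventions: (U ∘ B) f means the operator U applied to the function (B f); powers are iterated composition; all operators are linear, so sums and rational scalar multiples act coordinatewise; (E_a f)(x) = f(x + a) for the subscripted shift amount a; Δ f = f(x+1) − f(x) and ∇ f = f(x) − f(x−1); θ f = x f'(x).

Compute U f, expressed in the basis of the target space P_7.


g(x) = -24x^7 - 42x^6 - 3x^5 - 215x^4 - 136x^2 - 7

∇ f = -21x^6 + 63x^5 - (215/2)x^4 + 110x^3 - 68x^2 + (47/2)x - 7/2
θ f = -21x^7 - (5/2)x^5
E_{1} f = -3x^7 - 21x^6 - (127/2)x^5 - (215/2)x^4 - 110x^3 - 68x^2 - (47/2)x - 7/2
(∇ + θ + E_{1}) f = -24x^7 - 42x^6 - 3x^5 - 215x^4 - 136x^2 - 7


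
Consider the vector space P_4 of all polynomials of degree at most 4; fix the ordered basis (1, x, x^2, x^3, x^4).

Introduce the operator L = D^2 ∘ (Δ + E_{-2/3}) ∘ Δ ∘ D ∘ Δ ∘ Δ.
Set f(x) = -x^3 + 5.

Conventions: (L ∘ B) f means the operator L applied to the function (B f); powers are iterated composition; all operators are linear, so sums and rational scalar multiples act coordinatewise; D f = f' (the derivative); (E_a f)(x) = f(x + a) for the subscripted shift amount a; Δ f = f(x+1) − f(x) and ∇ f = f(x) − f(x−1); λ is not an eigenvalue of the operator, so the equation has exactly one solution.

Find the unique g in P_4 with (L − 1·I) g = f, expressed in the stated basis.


the image equals g(x) = x^3 - 5

write g with unknown coordinates in the stated basis and equate coefficients in (L − 1·I) g = f
solving from the highest basis element down gives g = x^3 - 5
check: L g = 0
so L g − 1·g = -x^3 + 5 = f ✓


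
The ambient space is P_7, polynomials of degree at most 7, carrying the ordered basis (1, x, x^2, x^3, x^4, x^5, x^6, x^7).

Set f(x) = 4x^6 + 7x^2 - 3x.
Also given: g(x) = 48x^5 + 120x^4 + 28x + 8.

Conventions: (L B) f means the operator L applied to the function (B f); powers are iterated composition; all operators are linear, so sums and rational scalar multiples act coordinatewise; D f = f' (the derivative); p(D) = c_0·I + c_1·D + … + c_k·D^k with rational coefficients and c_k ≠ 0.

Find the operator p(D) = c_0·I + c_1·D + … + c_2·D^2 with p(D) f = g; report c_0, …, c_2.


c_0 = 0, c_1 = 2, c_2 = 1

D^0 f = 4x^6 + 7x^2 - 3x
D^1 f = 24x^5 + 14x - 3
D^2 f = 120x^4 + 14
matching coefficients of g against c_0 f + c_1 Df + … from the top degree down determines the c_i
solution: c_0 = 0, c_1 = 2, c_2 = 1


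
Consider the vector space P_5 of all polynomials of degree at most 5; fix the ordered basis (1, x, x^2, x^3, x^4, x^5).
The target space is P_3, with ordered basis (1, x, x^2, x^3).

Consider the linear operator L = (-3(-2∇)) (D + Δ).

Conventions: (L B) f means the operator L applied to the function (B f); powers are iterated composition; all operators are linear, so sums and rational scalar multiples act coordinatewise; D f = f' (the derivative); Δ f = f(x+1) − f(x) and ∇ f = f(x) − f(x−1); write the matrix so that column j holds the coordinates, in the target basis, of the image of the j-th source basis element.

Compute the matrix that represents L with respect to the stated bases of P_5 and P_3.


image of 1: 0
image of x: 0
image of x^2: 24
image of x^3: 72x - 18
image of x^4: 144x^2 - 72x + 36
image of x^5: 240x^3 - 180x^2 + 180x - 30
each image's coordinates form column j of the matrix

the matrix is [[0, 0, 24, -18, 36, -30]; [0, 0, 0, 72, -72, 180]; [0, 0, 0, 0, 144, -180]; [0, 0, 0, 0, 0, 240]] (rows listed top to bottom)


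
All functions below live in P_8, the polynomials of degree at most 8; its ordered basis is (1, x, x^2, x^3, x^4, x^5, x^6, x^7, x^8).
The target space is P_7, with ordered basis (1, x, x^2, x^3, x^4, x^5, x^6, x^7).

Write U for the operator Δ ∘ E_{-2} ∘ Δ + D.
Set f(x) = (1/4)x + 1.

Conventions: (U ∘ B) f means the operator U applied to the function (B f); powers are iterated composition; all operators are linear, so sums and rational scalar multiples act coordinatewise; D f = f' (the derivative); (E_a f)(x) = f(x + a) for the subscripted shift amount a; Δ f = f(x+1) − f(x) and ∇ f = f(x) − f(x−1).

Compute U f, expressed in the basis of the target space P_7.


Δ f = 1/4
E_{-2} Δ f = 1/4
Δ E_{-2} Δ f = 0
D f = 1/4
(Δ ∘ E_{-2} ∘ Δ + D) f = 1/4

the result is g(x) = 1/4


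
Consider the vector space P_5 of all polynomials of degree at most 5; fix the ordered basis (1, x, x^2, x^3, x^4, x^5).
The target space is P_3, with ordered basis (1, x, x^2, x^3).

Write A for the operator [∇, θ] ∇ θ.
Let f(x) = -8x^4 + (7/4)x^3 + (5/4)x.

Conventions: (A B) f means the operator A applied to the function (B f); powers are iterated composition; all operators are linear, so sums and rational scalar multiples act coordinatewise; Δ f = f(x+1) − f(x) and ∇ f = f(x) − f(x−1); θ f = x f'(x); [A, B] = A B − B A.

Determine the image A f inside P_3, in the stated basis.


θ f = -32x^4 + (21/4)x^3 + (5/4)x
∇ θ f = -128x^3 + (831/4)x^2 - (575/4)x + 77/2
θ ∇ θ f = -384x^3 + (831/2)x^2 - (575/4)x
∇ θ ∇ θ f = -1152x^2 + 1983x - 3773/4
∇ ∇ θ f = -384x^2 + (1599/2)x - 959/2
θ ∇ ∇ θ f = -768x^2 + (1599/2)x
[∇, θ] ∇ θ f = -384x^2 + (2367/2)x - 3773/4

g(x) = -384x^2 + (2367/2)x - 3773/4


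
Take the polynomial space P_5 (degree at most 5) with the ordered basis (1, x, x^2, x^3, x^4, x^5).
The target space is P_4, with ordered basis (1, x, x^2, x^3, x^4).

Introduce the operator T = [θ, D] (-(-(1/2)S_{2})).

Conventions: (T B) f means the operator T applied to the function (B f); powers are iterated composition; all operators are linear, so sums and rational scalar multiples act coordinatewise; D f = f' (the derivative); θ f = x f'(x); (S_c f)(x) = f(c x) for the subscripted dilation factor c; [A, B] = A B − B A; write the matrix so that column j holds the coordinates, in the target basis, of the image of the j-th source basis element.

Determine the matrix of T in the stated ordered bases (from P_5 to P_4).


the matrix is [[0, -1, 0, 0, 0, 0]; [0, 0, -4, 0, 0, 0]; [0, 0, 0, -12, 0, 0]; [0, 0, 0, 0, -32, 0]; [0, 0, 0, 0, 0, -80]] (rows listed top to bottom)

image of 1: 0
image of x: -1
image of x^2: -4x
image of x^3: -12x^2
image of x^4: -32x^3
image of x^5: -80x^4
each image's coordinates form column j of the matrix


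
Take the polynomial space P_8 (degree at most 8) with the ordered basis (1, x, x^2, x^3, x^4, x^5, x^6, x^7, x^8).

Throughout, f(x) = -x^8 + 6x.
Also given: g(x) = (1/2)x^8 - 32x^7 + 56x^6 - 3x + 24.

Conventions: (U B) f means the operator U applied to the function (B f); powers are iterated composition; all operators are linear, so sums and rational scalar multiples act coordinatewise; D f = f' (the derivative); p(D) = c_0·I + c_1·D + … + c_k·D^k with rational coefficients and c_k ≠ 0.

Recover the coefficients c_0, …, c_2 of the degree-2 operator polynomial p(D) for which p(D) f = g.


D^0 f = -x^8 + 6x
D^1 f = -8x^7 + 6
D^2 f = -56x^6
matching coefficients of g against c_0 f + c_1 Df + … from the top degree down determines the c_i
solution: c_0 = -1/2, c_1 = 4, c_2 = -1

p(D) = -(1/2)·I + 4·D − D^2, i.e. c_0 = -1/2, c_1 = 4, c_2 = -1


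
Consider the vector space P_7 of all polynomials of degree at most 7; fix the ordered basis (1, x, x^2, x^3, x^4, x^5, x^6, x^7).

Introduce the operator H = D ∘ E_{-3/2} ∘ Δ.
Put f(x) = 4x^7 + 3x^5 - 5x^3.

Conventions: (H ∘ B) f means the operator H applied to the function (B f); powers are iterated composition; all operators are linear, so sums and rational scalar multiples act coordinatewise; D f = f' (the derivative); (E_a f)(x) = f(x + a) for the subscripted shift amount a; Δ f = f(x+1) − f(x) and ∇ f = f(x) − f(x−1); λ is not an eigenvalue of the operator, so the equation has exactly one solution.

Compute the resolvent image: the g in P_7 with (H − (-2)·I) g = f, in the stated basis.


write g with unknown coordinates in the stated basis and equate coefficients in (H − (-2)·I) g = f
solving from the highest basis element down gives g = 2x^7 - (81/2)x^5 + 210x^4 - (105/2)x^3 - 1950x^2 + (29409/8)x + 7/8
check: H g = 84x^5 - 420x^4 + 100x^3 + 3900x^2 - (29409/4)x - 7/4
so H g − (-2)·g = 4x^7 + 3x^5 - 5x^3 = f ✓

the image equals g(x) = 2x^7 - (81/2)x^5 + 210x^4 - (105/2)x^3 - 1950x^2 + (29409/8)x + 7/8
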